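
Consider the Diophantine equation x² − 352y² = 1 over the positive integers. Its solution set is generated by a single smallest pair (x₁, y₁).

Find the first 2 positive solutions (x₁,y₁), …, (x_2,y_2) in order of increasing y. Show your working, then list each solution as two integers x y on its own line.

√352 = [18; 1,3,5,9,5,3,1,36, …], period ℓ=8 (even) → k=7
step 0: (18, 1)  from 18·(1,0) + (0,1)
…
step 5: (18499, 986)  from 5·(3621,193) + (394,21)
step 6: (59118, 3151)  from 3·(18499,986) + (3621,193)
step 7: (77617, 4137)  from 1·(59118,3151) + (18499,986)
fundamental: x₁=77617, y₁=4137  (since 6024398689 − 352·17114769 = 1)
(x_2, y_2) = (77617·77617 + 352·4137·4137, 77617·4137 + 4137·77617) = (12048797377, 642203058)

77617 4137
12048797377 642203058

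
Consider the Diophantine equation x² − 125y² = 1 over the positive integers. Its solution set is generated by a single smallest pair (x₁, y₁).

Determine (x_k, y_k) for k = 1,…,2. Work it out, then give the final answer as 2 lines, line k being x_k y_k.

930249 83204
1730726404001 154800875592

[11; 5,1,1,5,22] for √125; ℓ=5 ⇒ convergent index 9
step 0: (11, 1)  from 11·(1,0) + (0,1)
…
step 3: (123, 11)  from 1·(67,6) + (56,5)
step 4: (682, 61)  from 5·(123,11) + (67,6)
step 5: (15127, 1353)  from 22·(682,61) + (123,11)
step 6: (76317, 6826)  from 5·(15127,1353) + (682,61)
step 7: (91444, 8179)  from 1·(76317,6826) + (15127,1353)
step 8: (167761, 15005)  from 1·(91444,8179) + (76317,6826)
step 9: (930249, 83204)  from 5·(167761,15005) + (91444,8179)
→ (930249, 83204).  Check: 930249²=865363202001, 125·83204²=865363202000, difference 1.
k=2:  x_2 = 930249·930249+125·83204·83204 = 1730726404001,  y_2 = 930249·83204+83204·930249 = 154800875592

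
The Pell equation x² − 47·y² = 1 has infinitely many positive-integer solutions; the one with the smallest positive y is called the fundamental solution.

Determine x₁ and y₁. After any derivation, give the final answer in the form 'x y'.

48 7

√47 = [6; 1,5,1,12, …], period ℓ=4 (even) → k=3
a_0=6:  p_0=6·1+0=6,  q_0=6·0+1=1
a_1=1:  p_1=1·6+1=7,  q_1=1·1+0=1
a_2=5:  p_2=5·7+6=41,  q_2=5·1+1=6
a_3=1:  p_3=1·41+7=48,  q_3=1·6+1=7
fundamental: x₁=48, y₁=7  (since 2304 − 47·49 = 1)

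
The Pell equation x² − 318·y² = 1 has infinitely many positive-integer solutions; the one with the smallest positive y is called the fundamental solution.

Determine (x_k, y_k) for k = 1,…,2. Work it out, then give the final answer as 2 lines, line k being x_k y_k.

107 6
22897 1284

d=318: √d = [17; 1,4,1,34] (ℓ=4, even), read p_3/q_3
a_0=17:  p_0=17·1+0=17,  q_0=17·0+1=1
a_1=1:  p_1=1·17+1=18,  q_1=1·1+0=1
a_2=4:  p_2=4·18+17=89,  q_2=4·1+1=5
a_3=1:  p_3=1·89+18=107,  q_3=1·5+1=6
(x₁, y₁) = (107, 6);  107² − 318·6² = 1 ✓
(x_2, y_2) = (107·107 + 318·6·6, 107·6 + 6·107) = (22897, 1284)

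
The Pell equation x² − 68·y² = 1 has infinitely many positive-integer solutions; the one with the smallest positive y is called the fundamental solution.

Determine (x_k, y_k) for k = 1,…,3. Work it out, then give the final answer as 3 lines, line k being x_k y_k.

d=68: √d = [8; 4,16] (ℓ=2, even), read p_1/q_1
step 0: (8, 1)  from 8·(1,0) + (0,1)
step 1: (33, 4)  from 4·(8,1) + (1,0)
fundamental: x₁=33, y₁=4  (since 1089 − 68·16 = 1)
(33+4√68)^2 = 2177 + 264√68
(33+4√68)^3 = 143649 + 17420√68

33 4
2177 264
143649 17420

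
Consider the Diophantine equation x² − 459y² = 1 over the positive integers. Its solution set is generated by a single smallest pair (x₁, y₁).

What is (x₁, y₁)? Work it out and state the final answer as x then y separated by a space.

d=459: √d = [21; 2,2,1,4,21,4,1,2,2,42] (ℓ=10, even), read p_9/q_9
step 0: (21, 1)  from 21·(1,0) + (0,1)
step 1: (43, 2)  from 2·(21,1) + (1,0)
step 2: (107, 5)  from 2·(43,2) + (21,1)
…
step 5: (14997, 700)  from 21·(707,33) + (150,7)
…
step 7: (75692, 3533)  from 1·(60695,2833) + (14997,700)
step 8: (212079, 9899)  from 2·(75692,3533) + (60695,2833)
step 9: (499850, 23331)  from 2·(212079,9899) + (75692,3533)
(x₁, y₁) = (499850, 23331);  499850² − 459·23331² = 1 ✓

499850 23331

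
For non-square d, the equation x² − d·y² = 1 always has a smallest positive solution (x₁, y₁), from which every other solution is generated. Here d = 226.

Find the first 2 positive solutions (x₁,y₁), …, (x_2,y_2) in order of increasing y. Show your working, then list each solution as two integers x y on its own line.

451 30
406801 27060

√226 = [15; 30, …], period ℓ=1 (odd) → k=1
a_0=15:  p_0=15·1+0=15,  q_0=15·0+1=1
a_1=30:  p_1=30·15+1=451,  q_1=30·1+0=30
→ (451, 30).  Check: 451²=203401, 226·30²=203400, difference 1.
n=2: (451,30)∘(451,30) = (451·451+226·30·30, 451·30+30·451) = (406801,27060)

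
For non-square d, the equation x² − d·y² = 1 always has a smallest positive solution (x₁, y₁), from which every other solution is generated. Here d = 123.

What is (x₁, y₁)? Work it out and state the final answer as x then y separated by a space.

122 11

d=123: √d = [11; 11,22] (ℓ=2, even), read p_1/q_1
i=0: a=11 ⇒ p=11, q=1
i=1: a=11 ⇒ p=122, q=11
(x₁, y₁) = (122, 11);  122² − 123·11² = 1 ✓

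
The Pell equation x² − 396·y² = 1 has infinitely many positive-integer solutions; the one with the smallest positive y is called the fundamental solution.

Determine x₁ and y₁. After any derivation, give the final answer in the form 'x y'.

199 10

√396 = [19; 1,8,1,38, …], period ℓ=4 (even) → k=3
step 0: (19, 1)  from 19·(1,0) + (0,1)
…
step 2: (179, 9)  from 8·(20,1) + (19,1)
step 3: (199, 10)  from 1·(179,9) + (20,1)
→ (199, 10).  Check: 199²=39601, 396·10²=39600, difference 1.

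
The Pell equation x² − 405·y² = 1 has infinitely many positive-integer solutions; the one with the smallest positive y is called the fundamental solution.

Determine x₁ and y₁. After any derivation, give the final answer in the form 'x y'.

161 8

√405 → a₀=20, period (8,40); ℓ=2 even so k=1
k=0  a_k=20  p_k/q_k = 20/1
k=1  a_k=8  p_k/q_k = 161/8
→ (161, 8).  Check: 161²=25921, 405·8²=25920, difference 1.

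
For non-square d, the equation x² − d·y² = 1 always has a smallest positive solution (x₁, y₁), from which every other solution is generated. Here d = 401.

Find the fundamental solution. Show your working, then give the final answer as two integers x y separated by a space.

801 40

√401 → a₀=20, period (40); ℓ=1 odd so k=1
i=0: a=20 ⇒ p=20, q=1
i=1: a=40 ⇒ p=801, q=40
→ (801, 40).  Check: 801²=641601, 401·40²=641600, difference 1.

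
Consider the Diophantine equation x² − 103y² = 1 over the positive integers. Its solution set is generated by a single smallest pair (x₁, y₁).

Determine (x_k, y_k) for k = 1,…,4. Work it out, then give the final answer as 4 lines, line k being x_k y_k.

227528 22419
103537981567 10201900464
47115579739725224 4642436017523565
21440227253936863550977 2112568364380001494176

[10; 6,1,2,1,1,9,1,1,2,1,6,20] for √103; ℓ=12 ⇒ convergent index 11
a_0=10:  p_0=10·1+0=10,  q_0=10·0+1=1
a_1=6:  p_1=6·10+1=61,  q_1=6·1+0=6
a_2=1:  p_2=1·61+10=71,  q_2=1·6+1=7
…
a_4=1:  p_4=1·203+71=274,  q_4=1·20+7=27
…
a_6=9:  p_6=9·477+274=4567,  q_6=9·47+27=450
a_7=1:  p_7=1·4567+477=5044,  q_7=1·450+47=497
a_8=1:  p_8=1·5044+4567=9611,  q_8=1·497+450=947
…
a_10=1:  p_10=1·24266+9611=33877,  q_10=1·2391+947=3338
a_11=6:  p_11=6·33877+24266=227528,  q_11=6·3338+2391=22419
(x₁, y₁) = (227528, 22419);  227528² − 103·22419² = 1 ✓
n=2: (227528,22419)∘(227528,22419) = (227528·227528+103·22419·22419, 227528·22419+22419·227528) = (103537981567,10201900464)
n=3: (103537981567,10201900464)∘(227528,22419) = (227528·103537981567+103·22419·10201900464, 227528·10201900464+22419·103537981567) = (47115579739725224,4642436017523565)
n=4: (47115579739725224,4642436017523565)∘(227528,22419) = (227528·47115579739725224+103·22419·4642436017523565, 227528·4642436017523565+22419·47115579739725224) = (21440227253936863550977,2112568364380001494176)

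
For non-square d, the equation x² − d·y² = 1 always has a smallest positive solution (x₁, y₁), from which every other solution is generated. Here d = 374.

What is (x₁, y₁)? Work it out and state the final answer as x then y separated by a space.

3365 174

√374 → a₀=19, period (2,1,18,1,2,38); ℓ=6 even so k=5
k=0  a_k=19  p_k/q_k = 19/1
k=1  a_k=2  p_k/q_k = 39/2
…
k=3  a_k=18  p_k/q_k = 1083/56
k=4  a_k=1  p_k/q_k = 1141/59
k=5  a_k=2  p_k/q_k = 3365/174
→ (3365, 174).  Check: 3365²=11323225, 374·174²=11323224, difference 1.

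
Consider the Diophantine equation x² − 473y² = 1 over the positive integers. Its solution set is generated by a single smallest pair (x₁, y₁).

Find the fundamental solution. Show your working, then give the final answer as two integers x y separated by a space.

87 4

[21; 1,2,1,42] for √473; ℓ=4 ⇒ convergent index 3
step 0: (21, 1)  from 21·(1,0) + (0,1)
…
step 2: (65, 3)  from 2·(22,1) + (21,1)
step 3: (87, 4)  from 1·(65,3) + (22,1)
(x₁, y₁) = (87, 4);  87² − 473·4² = 1 ✓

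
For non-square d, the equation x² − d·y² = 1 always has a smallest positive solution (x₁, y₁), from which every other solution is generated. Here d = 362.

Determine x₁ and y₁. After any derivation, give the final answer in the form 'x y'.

√362 = [19; 38, …], period ℓ=1 (odd) → k=1
a_0=19:  p_0=19·1+0=19,  q_0=19·0+1=1
a_1=38:  p_1=38·19+1=723,  q_1=38·1+0=38
fundamental: x₁=723, y₁=38  (since 522729 − 362·1444 = 1)

723 38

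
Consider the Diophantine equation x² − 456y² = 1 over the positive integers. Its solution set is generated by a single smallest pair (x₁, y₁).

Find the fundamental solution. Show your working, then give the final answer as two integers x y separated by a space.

d=456: √d = [21; 2,1,4,1,2,42] (ℓ=6, even), read p_5/q_5
i=0: a=21 ⇒ p=21, q=1
…
i=2: a=1 ⇒ p=64, q=3
i=3: a=4 ⇒ p=299, q=14
i=4: a=1 ⇒ p=363, q=17
i=5: a=2 ⇒ p=1025, q=48
(x₁, y₁) = (1025, 48);  1025² − 456·48² = 1 ✓

1025 48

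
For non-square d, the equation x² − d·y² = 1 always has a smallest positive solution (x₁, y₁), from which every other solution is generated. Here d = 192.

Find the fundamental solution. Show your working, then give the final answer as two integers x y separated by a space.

97 7

√192 → a₀=13, period (1,5,1,26); ℓ=4 even so k=3
k=0  a_k=13  p_k/q_k = 13/1
…
k=2  a_k=5  p_k/q_k = 83/6
k=3  a_k=1  p_k/q_k = 97/7
fundamental: x₁=97, y₁=7  (since 9409 − 192·49 = 1)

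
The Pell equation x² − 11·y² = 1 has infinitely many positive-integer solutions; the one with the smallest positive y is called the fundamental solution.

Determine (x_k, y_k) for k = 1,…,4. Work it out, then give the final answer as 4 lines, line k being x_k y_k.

√11 → a₀=3, period (3,6); ℓ=2 even so k=1
k=0  a_k=3  p_k/q_k = 3/1
k=1  a_k=3  p_k/q_k = 10/3
(x₁, y₁) = (10, 3);  10² − 11·3² = 1 ✓
(10+3√11)^2 = 199 + 60√11
(10+3√11)^3 = 3970 + 1197√11
(10+3√11)^4 = 79201 + 23880√11

10 3
199 60
3970 1197
79201 23880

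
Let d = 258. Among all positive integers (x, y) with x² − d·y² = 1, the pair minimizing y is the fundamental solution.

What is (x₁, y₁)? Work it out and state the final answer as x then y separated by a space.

257 16

d=258: √d = [16; 16,32] (ℓ=2, even), read p_1/q_1
a_0=16:  p_0=16·1+0=16,  q_0=16·0+1=1
a_1=16:  p_1=16·16+1=257,  q_1=16·1+0=16
(x₁, y₁) = (257, 16);  257² − 258·16² = 1 ✓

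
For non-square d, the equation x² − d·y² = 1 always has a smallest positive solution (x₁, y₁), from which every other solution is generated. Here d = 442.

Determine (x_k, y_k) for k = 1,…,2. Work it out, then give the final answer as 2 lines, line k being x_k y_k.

√442 → a₀=21, period (42); ℓ=1 odd so k=1
a_0=21:  p_0=21·1+0=21,  q_0=21·0+1=1
a_1=42:  p_1=42·21+1=883,  q_1=42·1+0=42
(x₁, y₁) = (883, 42);  883² − 442·42² = 1 ✓
k=2:  x_2 = 883·883+442·42·42 = 1559377,  y_2 = 883·42+42·883 = 74172

883 42
1559377 74172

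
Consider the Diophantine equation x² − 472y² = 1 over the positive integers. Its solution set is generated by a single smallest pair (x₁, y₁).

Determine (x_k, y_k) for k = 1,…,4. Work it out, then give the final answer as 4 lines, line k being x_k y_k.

d=472: √d = [21; 1,2,1,1,1,…,2,1,42] (ℓ=14, even), read p_13/q_13
k=0  a_k=21  p_k/q_k = 21/1
…
k=3  a_k=1  p_k/q_k = 87/4
k=4  a_k=1  p_k/q_k = 152/7
…
k=7  a_k=5  p_k/q_k = 5779/266
…
k=10  a_k=1  p_k/q_k = 54227/2496
k=11  a_k=1  p_k/q_k = 84230/3877
k=12  a_k=2  p_k/q_k = 222687/10250
k=13  a_k=1  p_k/q_k = 306917/14127
(x₁, y₁) = (306917, 14127);  306917² − 472·14127² = 1 ✓
(306917+14127√472)^2 = 188396089777 + 8671632918√472
(306917+14127√472)^3 = 115643925371868101 + 5322943120573485√472
(306917+14127√472)^4 = 70986173286526887819457 + 3267403467465432958572√472

306917 14127
188396089777 8671632918
115643925371868101 5322943120573485
70986173286526887819457 3267403467465432958572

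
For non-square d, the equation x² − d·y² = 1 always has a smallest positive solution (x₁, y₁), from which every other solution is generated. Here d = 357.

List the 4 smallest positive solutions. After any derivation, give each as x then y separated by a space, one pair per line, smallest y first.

d=357: √d = [18; 1,8,2,8,1,36] (ℓ=6, even), read p_5/q_5
a_0=18:  p_0=18·1+0=18,  q_0=18·0+1=1
a_1=1:  p_1=1·18+1=19,  q_1=1·1+0=1
…
a_4=8:  p_4=8·359+170=3042,  q_4=8·19+9=161
a_5=1:  p_5=1·3042+359=3401,  q_5=1·161+19=180
fundamental: x₁=3401, y₁=180  (since 11566801 − 357·32400 = 1)
n=2: (3401,180)∘(3401,180) = (3401·3401+357·180·180, 3401·180+180·3401) = (23133601,1224360)
n=3: (23133601,1224360)∘(3401,180) = (3401·23133601+357·180·1224360, 3401·1224360+180·23133601) = (157354750601,8328096540)
n=4: (157354750601,8328096540)∘(3401,180) = (3401·157354750601+357·180·8328096540, 3401·8328096540+180·157354750601) = (1070326990454401,56647711440720)

3401 180
23133601 1224360
157354750601 8328096540
1070326990454401 56647711440720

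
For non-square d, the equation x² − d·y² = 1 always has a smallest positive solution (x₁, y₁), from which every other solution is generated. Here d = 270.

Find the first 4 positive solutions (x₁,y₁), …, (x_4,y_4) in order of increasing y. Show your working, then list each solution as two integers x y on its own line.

[16; 2,3,6,3,2,32] for √270; ℓ=6 ⇒ convergent index 5
i=0: a=16 ⇒ p=16, q=1
…
i=2: a=3 ⇒ p=115, q=7
…
i=4: a=3 ⇒ p=2284, q=139
i=5: a=2 ⇒ p=5291, q=322
(x₁, y₁) = (5291, 322);  5291² − 270·322² = 1 ✓
k=2:  x_2 = 5291·5291+270·322·322 = 55989361,  y_2 = 5291·322+322·5291 = 3407404
k=3:  x_3 = 5291·55989361+270·322·3407404 = 592479412811,  y_3 = 5291·3407404+322·55989361 = 36057148806
k=4:  x_4 = 5291·592479412811+270·322·36057148806 = 6269617090376641,  y_4 = 5291·36057148806+322·592479412811 = 381556745257688

5291 322
55989361 3407404
592479412811 36057148806
6269617090376641 381556745257688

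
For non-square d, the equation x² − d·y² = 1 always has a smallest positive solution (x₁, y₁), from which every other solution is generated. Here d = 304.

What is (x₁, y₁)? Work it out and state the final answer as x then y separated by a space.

57799 3315

√304 → a₀=17, period (2,3,2,1,1,1,1,1,2,3,2,34); ℓ=12 even so k=11
a_0=17:  p_0=17·1+0=17,  q_0=17·0+1=1
…
a_3=2:  p_3=2·122+35=279,  q_3=2·7+2=16
a_4=1:  p_4=1·279+122=401,  q_4=1·16+7=23
…
a_6=1:  p_6=1·680+401=1081,  q_6=1·39+23=62
a_7=1:  p_7=1·1081+680=1761,  q_7=1·62+39=101
a_8=1:  p_8=1·1761+1081=2842,  q_8=1·101+62=163
…
a_10=3:  p_10=3·7445+2842=25177,  q_10=3·427+163=1444
a_11=2:  p_11=2·25177+7445=57799,  q_11=2·1444+427=3315
→ (57799, 3315).  Check: 57799²=3340724401, 304·3315²=3340724400, difference 1.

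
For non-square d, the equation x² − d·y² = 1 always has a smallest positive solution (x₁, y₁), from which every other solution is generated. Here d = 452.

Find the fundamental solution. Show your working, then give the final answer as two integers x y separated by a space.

d=452: √d = [21; 3,1,5,3,10,3,5,1,3,42] (ℓ=10, even), read p_9/q_9
a_0=21:  p_0=21·1+0=21,  q_0=21·0+1=1
a_1=3:  p_1=3·21+1=64,  q_1=3·1+0=3
…
a_4=3:  p_4=3·489+85=1552,  q_4=3·23+4=73
…
a_6=3:  p_6=3·16009+1552=49579,  q_6=3·753+73=2332
…
a_8=1:  p_8=1·263904+49579=313483,  q_8=1·12413+2332=14745
a_9=3:  p_9=3·313483+263904=1204353,  q_9=3·14745+12413=56648
(x₁, y₁) = (1204353, 56648);  1204353² − 452·56648² = 1 ✓

1204353 56648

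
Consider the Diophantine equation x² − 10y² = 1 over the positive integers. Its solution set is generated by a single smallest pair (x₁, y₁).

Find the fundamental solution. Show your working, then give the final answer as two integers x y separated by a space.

19 6

√10 → a₀=3, period (6); ℓ=1 odd so k=1
i=0: a=3 ⇒ p=3, q=1
i=1: a=6 ⇒ p=19, q=6
(x₁, y₁) = (19, 6);  19² − 10·6² = 1 ✓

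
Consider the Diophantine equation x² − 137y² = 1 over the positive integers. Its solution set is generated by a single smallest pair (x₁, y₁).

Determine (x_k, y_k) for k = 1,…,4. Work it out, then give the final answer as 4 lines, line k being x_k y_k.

√137 → a₀=11, period (1,2,2,1,1,2,2,1,22); ℓ=9 odd so k=17
a_0=11:  p_0=11·1+0=11,  q_0=11·0+1=1
…
a_2=2:  p_2=2·12+11=35,  q_2=2·1+1=3
…
a_5=1:  p_5=1·117+82=199,  q_5=1·10+7=17
…
a_7=2:  p_7=2·515+199=1229,  q_7=2·44+17=105
…
a_9=22:  p_9=22·1744+1229=39597,  q_9=22·149+105=3383
a_10=1:  p_10=1·39597+1744=41341,  q_10=1·3383+149=3532
…
a_12=2:  p_12=2·122279+41341=285899,  q_12=2·10447+3532=24426
…
a_15=2:  p_15=2·694077+408178=1796332,  q_15=2·59299+34873=153471
a_16=2:  p_16=2·1796332+694077=4286741,  q_16=2·153471+59299=366241
a_17=1:  p_17=1·4286741+1796332=6083073,  q_17=1·366241+153471=519712
fundamental: x₁=6083073, y₁=519712  (since 37003777123329 − 137·270100562944 = 1)
(6083073+519712√137)^2 = 74007554246657 + 6322892069952√137
(6083073+519712√137)^3 = 900386710067742990849 + 76925228065277725280√137
(6083073+519712√137)^4 = 10954236171143757109591351297 + 935883555725460013412300928√137

6083073 519712
74007554246657 6322892069952
900386710067742990849 76925228065277725280
10954236171143757109591351297 935883555725460013412300928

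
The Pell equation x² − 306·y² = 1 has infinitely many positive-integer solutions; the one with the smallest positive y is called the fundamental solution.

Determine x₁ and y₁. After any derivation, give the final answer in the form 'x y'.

35 2

√306 → a₀=17, period (2,34); ℓ=2 even so k=1
i=0: a=17 ⇒ p=17, q=1
i=1: a=2 ⇒ p=35, q=2
fundamental: x₁=35, y₁=2  (since 1225 − 306·4 = 1)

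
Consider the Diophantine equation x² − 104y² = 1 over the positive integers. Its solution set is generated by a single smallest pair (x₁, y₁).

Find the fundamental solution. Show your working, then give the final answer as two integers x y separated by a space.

51 5

[10; 5,20] for √104; ℓ=2 ⇒ convergent index 1
a_0=10:  p_0=10·1+0=10,  q_0=10·0+1=1
a_1=5:  p_1=5·10+1=51,  q_1=5·1+0=5
fundamental: x₁=51, y₁=5  (since 2601 − 104·25 = 1)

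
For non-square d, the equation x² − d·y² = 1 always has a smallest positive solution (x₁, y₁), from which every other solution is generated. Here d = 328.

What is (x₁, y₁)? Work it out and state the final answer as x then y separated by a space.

√328 → a₀=18, period (9,36); ℓ=2 even so k=1
step 0: (18, 1)  from 18·(1,0) + (0,1)
step 1: (163, 9)  from 9·(18,1) + (1,0)
(x₁, y₁) = (163, 9);  163² − 328·9² = 1 ✓

163 9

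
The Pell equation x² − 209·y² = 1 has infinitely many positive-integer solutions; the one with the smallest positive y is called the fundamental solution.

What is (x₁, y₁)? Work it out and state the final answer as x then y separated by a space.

46551 3220

√209 → a₀=14, period (2,5,3,2,3,5,2,28); ℓ=8 even so k=7
a_0=14:  p_0=14·1+0=14,  q_0=14·0+1=1
…
a_2=5:  p_2=5·29+14=159,  q_2=5·2+1=11
a_3=3:  p_3=3·159+29=506,  q_3=3·11+2=35
a_4=2:  p_4=2·506+159=1171,  q_4=2·35+11=81
a_5=3:  p_5=3·1171+506=4019,  q_5=3·81+35=278
a_6=5:  p_6=5·4019+1171=21266,  q_6=5·278+81=1471
a_7=2:  p_7=2·21266+4019=46551,  q_7=2·1471+278=3220
(x₁, y₁) = (46551, 3220);  46551² − 209·3220² = 1 ✓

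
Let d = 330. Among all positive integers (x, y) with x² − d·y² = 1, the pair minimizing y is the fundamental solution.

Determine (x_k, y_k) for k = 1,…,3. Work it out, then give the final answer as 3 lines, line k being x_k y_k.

109 6
23761 1308
5179789 285138

√330 = [18; 6,36, …], period ℓ=2 (even) → k=1
step 0: (18, 1)  from 18·(1,0) + (0,1)
step 1: (109, 6)  from 6·(18,1) + (1,0)
(x₁, y₁) = (109, 6);  109² − 330·6² = 1 ✓
k=2:  x_2 = 109·109+330·6·6 = 23761,  y_2 = 109·6+6·109 = 1308
k=3:  x_3 = 109·23761+330·6·1308 = 5179789,  y_3 = 109·1308+6·23761 = 285138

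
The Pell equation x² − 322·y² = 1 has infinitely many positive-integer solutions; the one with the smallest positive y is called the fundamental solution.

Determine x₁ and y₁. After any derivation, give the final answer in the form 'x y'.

323 18

√322 = [17; 1,16,1,34, …], period ℓ=4 (even) → k=3
a_0=17:  p_0=17·1+0=17,  q_0=17·0+1=1
a_1=1:  p_1=1·17+1=18,  q_1=1·1+0=1
a_2=16:  p_2=16·18+17=305,  q_2=16·1+1=17
a_3=1:  p_3=1·305+18=323,  q_3=1·17+1=18
(x₁, y₁) = (323, 18);  323² − 322·18² = 1 ✓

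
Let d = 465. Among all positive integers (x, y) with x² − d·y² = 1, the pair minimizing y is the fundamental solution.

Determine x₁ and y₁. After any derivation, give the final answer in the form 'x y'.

15871 736

[21; 1,1,3,2,2,2,3,1,1,42] for √465; ℓ=10 ⇒ convergent index 9
a_0=21:  p_0=21·1+0=21,  q_0=21·0+1=1
…
a_6=2:  p_6=2·841+345=2027,  q_6=2·39+16=94
…
a_8=1:  p_8=1·6922+2027=8949,  q_8=1·321+94=415
a_9=1:  p_9=1·8949+6922=15871,  q_9=1·415+321=736
→ (15871, 736).  Check: 15871²=251888641, 465·736²=251888640, difference 1.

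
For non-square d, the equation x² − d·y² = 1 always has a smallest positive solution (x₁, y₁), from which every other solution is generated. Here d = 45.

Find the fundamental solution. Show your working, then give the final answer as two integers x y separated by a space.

161 24

[6; 1,2,2,2,1,12] for √45; ℓ=6 ⇒ convergent index 5
k=0  a_k=6  p_k/q_k = 6/1
…
k=2  a_k=2  p_k/q_k = 20/3
k=3  a_k=2  p_k/q_k = 47/7
k=4  a_k=2  p_k/q_k = 114/17
k=5  a_k=1  p_k/q_k = 161/24
fundamental: x₁=161, y₁=24  (since 25921 − 45·576 = 1)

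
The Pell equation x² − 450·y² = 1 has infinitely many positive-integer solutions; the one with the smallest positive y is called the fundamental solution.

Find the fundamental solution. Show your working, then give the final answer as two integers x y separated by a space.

19601 924

[21; 4,1,2,4,2,1,4,42] for √450; ℓ=8 ⇒ convergent index 7
k=0  a_k=21  p_k/q_k = 21/1
k=1  a_k=4  p_k/q_k = 85/4
k=2  a_k=1  p_k/q_k = 106/5
k=3  a_k=2  p_k/q_k = 297/14
k=4  a_k=4  p_k/q_k = 1294/61
k=5  a_k=2  p_k/q_k = 2885/136
k=6  a_k=1  p_k/q_k = 4179/197
k=7  a_k=4  p_k/q_k = 19601/924
→ (19601, 924).  Check: 19601²=384199201, 450·924²=384199200, difference 1.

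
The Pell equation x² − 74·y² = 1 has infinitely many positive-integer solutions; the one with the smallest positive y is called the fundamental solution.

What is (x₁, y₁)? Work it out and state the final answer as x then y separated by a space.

[8; 1,1,1,1,16] for √74; ℓ=5 ⇒ convergent index 9
k=0  a_k=8  p_k/q_k = 8/1
k=1  a_k=1  p_k/q_k = 9/1
…
k=3  a_k=1  p_k/q_k = 26/3
k=4  a_k=1  p_k/q_k = 43/5
k=5  a_k=16  p_k/q_k = 714/83
k=6  a_k=1  p_k/q_k = 757/88
…
k=8  a_k=1  p_k/q_k = 2228/259
k=9  a_k=1  p_k/q_k = 3699/430
→ (3699, 430).  Check: 3699²=13682601, 74·430²=13682600, difference 1.

3699 430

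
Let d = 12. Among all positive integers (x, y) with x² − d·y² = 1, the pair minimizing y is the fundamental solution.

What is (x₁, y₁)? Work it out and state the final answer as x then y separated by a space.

7 2

√12 → a₀=3, period (2,6); ℓ=2 even so k=1
i=0: a=3 ⇒ p=3, q=1
i=1: a=2 ⇒ p=7, q=2
(x₁, y₁) = (7, 2);  7² − 12·2² = 1 ✓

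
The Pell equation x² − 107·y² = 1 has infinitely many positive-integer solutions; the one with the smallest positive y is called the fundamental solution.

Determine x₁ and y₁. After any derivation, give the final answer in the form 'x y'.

[10; 2,1,9,1,2,20] for √107; ℓ=6 ⇒ convergent index 5
k=0  a_k=10  p_k/q_k = 10/1
k=1  a_k=2  p_k/q_k = 21/2
k=2  a_k=1  p_k/q_k = 31/3
k=3  a_k=9  p_k/q_k = 300/29
k=4  a_k=1  p_k/q_k = 331/32
k=5  a_k=2  p_k/q_k = 962/93
→ (962, 93).  Check: 962²=925444, 107·93²=925443, difference 1.

962 93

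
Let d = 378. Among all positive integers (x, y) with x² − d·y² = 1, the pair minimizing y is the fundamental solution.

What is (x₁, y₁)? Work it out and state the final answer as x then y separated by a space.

8749 450

√378 = [19; 2,3,1,4,1,3,2,38, …], period ℓ=8 (even) → k=7
i=0: a=19 ⇒ p=19, q=1
…
i=3: a=1 ⇒ p=175, q=9
i=4: a=4 ⇒ p=836, q=43
…
i=6: a=3 ⇒ p=3869, q=199
i=7: a=2 ⇒ p=8749, q=450
→ (8749, 450).  Check: 8749²=76545001, 378·450²=76545000, difference 1.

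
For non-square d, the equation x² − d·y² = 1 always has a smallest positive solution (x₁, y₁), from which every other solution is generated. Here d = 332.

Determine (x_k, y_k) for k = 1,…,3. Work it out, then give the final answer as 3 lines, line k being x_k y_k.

[18; 4,1,1,8,1,1,4,36] for √332; ℓ=8 ⇒ convergent index 7
a_0=18:  p_0=18·1+0=18,  q_0=18·0+1=1
…
a_2=1:  p_2=1·73+18=91,  q_2=1·4+1=5
a_3=1:  p_3=1·91+73=164,  q_3=1·5+4=9
a_4=8:  p_4=8·164+91=1403,  q_4=8·9+5=77
a_5=1:  p_5=1·1403+164=1567,  q_5=1·77+9=86
a_6=1:  p_6=1·1567+1403=2970,  q_6=1·86+77=163
a_7=4:  p_7=4·2970+1567=13447,  q_7=4·163+86=738
fundamental: x₁=13447, y₁=738  (since 180821809 − 332·544644 = 1)
(x_2, y_2) = (13447·13447 + 332·738·738, 13447·738 + 738·13447) = (361643617, 19847772)
(x_3, y_3) = (13447·361643617 + 332·738·19847772, 13447·19847772 + 738·361643617) = (9726043422151, 533785979430)

13447 738
361643617 19847772
9726043422151 533785979430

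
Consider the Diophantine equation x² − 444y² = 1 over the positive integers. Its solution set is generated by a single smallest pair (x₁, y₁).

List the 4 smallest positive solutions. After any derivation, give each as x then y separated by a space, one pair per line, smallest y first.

√444 = [21; 14,42, …], period ℓ=2 (even) → k=1
step 0: (21, 1)  from 21·(1,0) + (0,1)
step 1: (295, 14)  from 14·(21,1) + (1,0)
(x₁, y₁) = (295, 14);  295² − 444·14² = 1 ✓
n=2: (295,14)∘(295,14) = (295·295+444·14·14, 295·14+14·295) = (174049,8260)
n=3: (174049,8260)∘(295,14) = (295·174049+444·14·8260, 295·8260+14·174049) = (102688615,4873386)
n=4: (102688615,4873386)∘(295,14) = (295·102688615+444·14·4873386, 295·4873386+14·102688615) = (60586108801,2875289480)

295 14
174049 8260
102688615 4873386
60586108801 2875289480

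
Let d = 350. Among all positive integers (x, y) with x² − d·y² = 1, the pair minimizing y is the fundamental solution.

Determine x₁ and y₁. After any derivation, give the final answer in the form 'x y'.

449 24

d=350: √d = [18; 1,2,2,2,1,36] (ℓ=6, even), read p_5/q_5
step 0: (18, 1)  from 18·(1,0) + (0,1)
step 1: (19, 1)  from 1·(18,1) + (1,0)
step 2: (56, 3)  from 2·(19,1) + (18,1)
…
step 4: (318, 17)  from 2·(131,7) + (56,3)
step 5: (449, 24)  from 1·(318,17) + (131,7)
→ (449, 24).  Check: 449²=201601, 350·24²=201600, difference 1.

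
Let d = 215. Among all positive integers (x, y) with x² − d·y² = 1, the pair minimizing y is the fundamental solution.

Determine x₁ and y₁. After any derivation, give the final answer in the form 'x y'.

d=215: √d = [14; 1,1,1,28] (ℓ=4, even), read p_3/q_3
k=0  a_k=14  p_k/q_k = 14/1
k=1  a_k=1  p_k/q_k = 15/1
k=2  a_k=1  p_k/q_k = 29/2
k=3  a_k=1  p_k/q_k = 44/3
fundamental: x₁=44, y₁=3  (since 1936 − 215·9 = 1)

44 3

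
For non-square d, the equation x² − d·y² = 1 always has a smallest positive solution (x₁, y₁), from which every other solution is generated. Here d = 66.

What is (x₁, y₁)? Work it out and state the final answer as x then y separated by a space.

√66 → a₀=8, period (8,16); ℓ=2 even so k=1
a_0=8:  p_0=8·1+0=8,  q_0=8·0+1=1
a_1=8:  p_1=8·8+1=65,  q_1=8·1+0=8
fundamental: x₁=65, y₁=8  (since 4225 − 66·64 = 1)

65 8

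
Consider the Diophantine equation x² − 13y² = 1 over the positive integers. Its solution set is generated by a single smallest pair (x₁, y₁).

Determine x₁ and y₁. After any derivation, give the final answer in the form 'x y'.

[3; 1,1,1,1,6] for √13; ℓ=5 ⇒ convergent index 9
step 0: (3, 1)  from 3·(1,0) + (0,1)
…
step 2: (7, 2)  from 1·(4,1) + (3,1)
step 3: (11, 3)  from 1·(7,2) + (4,1)
…
step 6: (137, 38)  from 1·(119,33) + (18,5)
step 7: (256, 71)  from 1·(137,38) + (119,33)
step 8: (393, 109)  from 1·(256,71) + (137,38)
step 9: (649, 180)  from 1·(393,109) + (256,71)
(x₁, y₁) = (649, 180);  649² − 13·180² = 1 ✓

649 180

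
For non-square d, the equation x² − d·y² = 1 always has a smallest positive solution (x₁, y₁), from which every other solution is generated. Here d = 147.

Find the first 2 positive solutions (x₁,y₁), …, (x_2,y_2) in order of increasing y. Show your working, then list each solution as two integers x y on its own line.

√147 → a₀=12, period (8,24); ℓ=2 even so k=1
i=0: a=12 ⇒ p=12, q=1
i=1: a=8 ⇒ p=97, q=8
→ (97, 8).  Check: 97²=9409, 147·8²=9408, difference 1.
n=2: (97,8)∘(97,8) = (97·97+147·8·8, 97·8+8·97) = (18817,1552)

97 8
18817 1552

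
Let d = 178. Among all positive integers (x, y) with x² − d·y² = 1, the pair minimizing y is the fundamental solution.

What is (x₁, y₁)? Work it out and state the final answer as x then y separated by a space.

√178 = [13; 2,1,12,1,2,26, …], period ℓ=6 (even) → k=5
a_0=13:  p_0=13·1+0=13,  q_0=13·0+1=1
…
a_4=1:  p_4=1·507+40=547,  q_4=1·38+3=41
a_5=2:  p_5=2·547+507=1601,  q_5=2·41+38=120
→ (1601, 120).  Check: 1601²=2563201, 178·120²=2563200, difference 1.

1601 120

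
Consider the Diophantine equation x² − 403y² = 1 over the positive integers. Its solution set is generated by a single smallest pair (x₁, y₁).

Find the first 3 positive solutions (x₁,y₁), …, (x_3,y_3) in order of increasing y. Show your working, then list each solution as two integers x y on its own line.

d=403: √d = [20; 13,2,1,3,1,3,1,2,13,40] (ℓ=10, even), read p_9/q_9
step 0: (20, 1)  from 20·(1,0) + (0,1)
step 1: (261, 13)  from 13·(20,1) + (1,0)
…
step 3: (803, 40)  from 1·(542,27) + (261,13)
…
step 8: (50147, 2498)  from 2·(17967,895) + (14213,708)
step 9: (669878, 33369)  from 13·(50147,2498) + (17967,895)
→ (669878, 33369).  Check: 669878²=448736534884, 403·33369²=448736534883, difference 1.
(669878+33369√403)^2 = 897473069767 + 44706317964√403
(669878+33369√403)^3 = 1202394930058086974 + 59895557730143415√403

669878 33369
897473069767 44706317964
1202394930058086974 59895557730143415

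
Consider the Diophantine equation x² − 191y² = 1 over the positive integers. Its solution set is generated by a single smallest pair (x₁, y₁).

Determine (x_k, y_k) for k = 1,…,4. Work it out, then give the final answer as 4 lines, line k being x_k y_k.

[13; 1,4,1,1,3,…,4,1,26] for √191; ℓ=16 ⇒ convergent index 15
k=0  a_k=13  p_k/q_k = 13/1
k=1  a_k=1  p_k/q_k = 14/1
k=2  a_k=4  p_k/q_k = 69/5
k=3  a_k=1  p_k/q_k = 83/6
…
k=6  a_k=2  p_k/q_k = 1230/89
…
k=10  a_k=2  p_k/q_k = 207083/14984
…
k=12  a_k=1  p_k/q_k = 911765/65973
k=13  a_k=1  p_k/q_k = 1616447/116962
k=14  a_k=4  p_k/q_k = 7377553/533821
k=15  a_k=1  p_k/q_k = 8994000/650783
fundamental: x₁=8994000, y₁=650783  (since 80892036000000 − 191·423518513089 = 1)
(x_2, y_2) = (8994000·8994000 + 191·650783·650783, 8994000·650783 + 650783·8994000) = (161784071999999, 11706284604000)
(x_3, y_3) = (8994000·161784071999999 + 191·650783·11706284604000, 8994000·11706284604000 + 650783·161784071999999) = (2910171887135973018000, 210572647456751349217)
(x_4, y_4) = (8994000·2910171887135973018000 + 191·650783·210572647456751349217, 8994000·210572647456751349217 + 650783·2910171887135973018000) = (52348171905801720863712000001, 3787780782452031563430792000)

8994000 650783
161784071999999 11706284604000
2910171887135973018000 210572647456751349217
52348171905801720863712000001 3787780782452031563430792000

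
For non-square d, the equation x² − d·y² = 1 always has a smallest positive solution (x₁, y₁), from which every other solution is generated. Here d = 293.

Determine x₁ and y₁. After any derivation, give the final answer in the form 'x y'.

12320649 719780

[17; 8,1,1,8,34] for √293; ℓ=5 ⇒ convergent index 9
k=0  a_k=17  p_k/q_k = 17/1
…
k=2  a_k=1  p_k/q_k = 154/9
…
k=8  a_k=1  p_k/q_k = 1444507/84389
k=9  a_k=8  p_k/q_k = 12320649/719780
(x₁, y₁) = (12320649, 719780);  12320649² − 293·719780² = 1 ✓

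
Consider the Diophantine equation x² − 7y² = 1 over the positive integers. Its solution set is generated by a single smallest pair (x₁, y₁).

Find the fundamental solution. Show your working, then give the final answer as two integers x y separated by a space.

d=7: √d = [2; 1,1,1,4] (ℓ=4, even), read p_3/q_3
i=0: a=2 ⇒ p=2, q=1
…
i=2: a=1 ⇒ p=5, q=2
i=3: a=1 ⇒ p=8, q=3
→ (8, 3).  Check: 8²=64, 7·3²=63, difference 1.

8 3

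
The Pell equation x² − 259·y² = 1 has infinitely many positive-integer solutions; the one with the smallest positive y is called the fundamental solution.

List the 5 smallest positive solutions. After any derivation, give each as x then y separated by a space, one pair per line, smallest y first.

d=259: √d = [16; 10,1,2,3,4,3,2,1,10,32] (ℓ=10, even), read p_9/q_9
k=0  a_k=16  p_k/q_k = 16/1
…
k=2  a_k=1  p_k/q_k = 177/11
k=3  a_k=2  p_k/q_k = 515/32
k=4  a_k=3  p_k/q_k = 1722/107
…
k=6  a_k=3  p_k/q_k = 23931/1487
k=7  a_k=2  p_k/q_k = 55265/3434
k=8  a_k=1  p_k/q_k = 79196/4921
k=9  a_k=10  p_k/q_k = 847225/52644
→ (847225, 52644).  Check: 847225²=717790200625, 259·52644²=717790200624, difference 1.
k=2:  x_2 = 847225·847225+259·52644·52644 = 1435580401249,  y_2 = 847225·52644+52644·847225 = 89202625800
k=3:  x_3 = 847225·1435580401249+259·52644·89202625800 = 2432519210895520825,  y_3 = 847225·89202625800+52644·1435580401249 = 151149389286757356
k=4:  x_4 = 847225·2432519210895520825+259·52644·151149389286757356 = 4121782176900479681520001,  y_4 = 847225·151149389286757356+52644·2432519210895520825 = 256115082676856799248400
k=5:  x_5 = 847225·4121782176900479681520001+259·52644·256115082676856799248400 = 6984153809646585277140670173625,  y_5 = 847225·256115082676856799248400+52644·4121782176900479681520001 = 433974201841648854097164622644

847225 52644
1435580401249 89202625800
2432519210895520825 151149389286757356
4121782176900479681520001 256115082676856799248400
6984153809646585277140670173625 433974201841648854097164622644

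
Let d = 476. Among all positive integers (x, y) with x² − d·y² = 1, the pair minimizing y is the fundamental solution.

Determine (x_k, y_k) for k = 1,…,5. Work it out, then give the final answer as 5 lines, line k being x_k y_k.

[21; 1,4,2,10,2,4,1,42] for √476; ℓ=8 ⇒ convergent index 7
step 0: (21, 1)  from 21·(1,0) + (0,1)
step 1: (22, 1)  from 1·(21,1) + (1,0)
step 2: (109, 5)  from 4·(22,1) + (21,1)
…
step 4: (2509, 115)  from 10·(240,11) + (109,5)
…
step 6: (23541, 1079)  from 4·(5258,241) + (2509,115)
step 7: (28799, 1320)  from 1·(23541,1079) + (5258,241)
→ (28799, 1320).  Check: 28799²=829382401, 476·1320²=829382400, difference 1.
k=2:  x_2 = 28799·28799+476·1320·1320 = 1658764801,  y_2 = 28799·1320+1320·28799 = 76029360
k=3:  x_3 = 28799·1658764801+476·1320·76029360 = 95541534979199,  y_3 = 28799·76029360+1320·1658764801 = 4379139075960
k=4:  x_4 = 28799·95541534979199+476·1320·4379139075960 = 5503001330073139201,  y_4 = 28799·4379139075960+1320·95541534979199 = 252229652421114720
k=5:  x_5 = 28799·5503001330073139201+476·1320·252229652421114720 = 316961870514011136719999,  y_5 = 28799·252229652421114720+1320·5503001330073139201 = 14527923515772226566600

28799 1320
1658764801 76029360
95541534979199 4379139075960
5503001330073139201 252229652421114720
316961870514011136719999 14527923515772226566600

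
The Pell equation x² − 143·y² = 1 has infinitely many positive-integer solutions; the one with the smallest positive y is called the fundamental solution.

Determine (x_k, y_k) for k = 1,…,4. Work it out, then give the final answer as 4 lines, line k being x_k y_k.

12 1
287 24
6876 575
164737 13776

[11; 1,22] for √143; ℓ=2 ⇒ convergent index 1
step 0: (11, 1)  from 11·(1,0) + (0,1)
step 1: (12, 1)  from 1·(11,1) + (1,0)
(x₁, y₁) = (12, 1);  12² − 143·1² = 1 ✓
(12+1√143)^2 = 287 + 24√143
(12+1√143)^3 = 6876 + 575√143
(12+1√143)^4 = 164737 + 13776√143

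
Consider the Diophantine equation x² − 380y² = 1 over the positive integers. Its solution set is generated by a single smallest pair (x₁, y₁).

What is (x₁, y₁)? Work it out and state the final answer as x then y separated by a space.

d=380: √d = [19; 2,38] (ℓ=2, even), read p_1/q_1
k=0  a_k=19  p_k/q_k = 19/1
k=1  a_k=2  p_k/q_k = 39/2
→ (39, 2).  Check: 39²=1521, 380·2²=1520, difference 1.

39 2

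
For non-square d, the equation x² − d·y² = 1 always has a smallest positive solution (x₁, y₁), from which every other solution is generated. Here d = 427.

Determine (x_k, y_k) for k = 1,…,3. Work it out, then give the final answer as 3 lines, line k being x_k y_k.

[20; 1,1,1,40] for √427; ℓ=4 ⇒ convergent index 3
i=0: a=20 ⇒ p=20, q=1
…
i=2: a=1 ⇒ p=41, q=2
i=3: a=1 ⇒ p=62, q=3
(x₁, y₁) = (62, 3);  62² − 427·3² = 1 ✓
(x_2, y_2) = (62·62 + 427·3·3, 62·3 + 3·62) = (7687, 372)
(x_3, y_3) = (62·7687 + 427·3·372, 62·372 + 3·7687) = (953126, 46125)

62 3
7687 372
953126 46125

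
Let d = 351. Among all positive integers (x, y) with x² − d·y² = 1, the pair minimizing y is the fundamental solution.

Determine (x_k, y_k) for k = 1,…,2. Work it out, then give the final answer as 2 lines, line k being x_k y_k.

[18; 1,2,1,3,2,2,2,3,1,2,1,36] for √351; ℓ=12 ⇒ convergent index 11
k=0  a_k=18  p_k/q_k = 18/1
…
k=2  a_k=2  p_k/q_k = 56/3
k=3  a_k=1  p_k/q_k = 75/4
…
k=5  a_k=2  p_k/q_k = 637/34
…
k=7  a_k=2  p_k/q_k = 3747/200
…
k=9  a_k=1  p_k/q_k = 16543/883
k=10  a_k=2  p_k/q_k = 45882/2449
k=11  a_k=1  p_k/q_k = 62425/3332
fundamental: x₁=62425, y₁=3332  (since 3896880625 − 351·11102224 = 1)
n=2: (62425,3332)∘(62425,3332) = (62425·62425+351·3332·3332, 62425·3332+3332·62425) = (7793761249,416000200)

62425 3332
7793761249 416000200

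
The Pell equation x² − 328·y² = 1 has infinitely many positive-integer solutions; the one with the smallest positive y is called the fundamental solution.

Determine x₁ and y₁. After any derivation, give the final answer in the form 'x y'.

d=328: √d = [18; 9,36] (ℓ=2, even), read p_1/q_1
step 0: (18, 1)  from 18·(1,0) + (0,1)
step 1: (163, 9)  from 9·(18,1) + (1,0)
fundamental: x₁=163, y₁=9  (since 26569 − 328·81 = 1)

163 9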